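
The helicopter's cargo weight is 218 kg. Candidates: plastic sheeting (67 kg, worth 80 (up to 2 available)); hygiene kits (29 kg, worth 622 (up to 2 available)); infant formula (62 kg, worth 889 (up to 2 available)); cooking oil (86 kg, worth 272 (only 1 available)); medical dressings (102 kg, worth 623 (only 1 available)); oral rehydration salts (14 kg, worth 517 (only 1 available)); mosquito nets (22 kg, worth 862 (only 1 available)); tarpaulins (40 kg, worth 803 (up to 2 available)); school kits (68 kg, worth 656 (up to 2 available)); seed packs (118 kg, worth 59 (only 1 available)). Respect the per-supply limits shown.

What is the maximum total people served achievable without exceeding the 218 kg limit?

Greedy by ratio would take 2×hygiene kits + oral rehydration salts + mosquito nets + 2×tarpaulins: 174 kg used, total 4229.
The 29 kg tied up in hygiene kits is better spent on infant formula — total rises to 4496 (207 kg).

4496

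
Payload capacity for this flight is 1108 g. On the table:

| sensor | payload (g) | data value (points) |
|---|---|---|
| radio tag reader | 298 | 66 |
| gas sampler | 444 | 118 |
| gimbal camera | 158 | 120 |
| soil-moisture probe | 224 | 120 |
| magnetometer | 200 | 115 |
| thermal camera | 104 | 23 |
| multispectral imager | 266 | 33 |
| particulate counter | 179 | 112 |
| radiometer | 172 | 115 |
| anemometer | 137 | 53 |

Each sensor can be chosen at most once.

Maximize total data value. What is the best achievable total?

635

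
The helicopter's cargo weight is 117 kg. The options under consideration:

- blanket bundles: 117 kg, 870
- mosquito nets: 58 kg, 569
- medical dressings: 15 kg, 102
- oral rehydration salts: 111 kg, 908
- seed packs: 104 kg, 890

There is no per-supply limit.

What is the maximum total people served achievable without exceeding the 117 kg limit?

1138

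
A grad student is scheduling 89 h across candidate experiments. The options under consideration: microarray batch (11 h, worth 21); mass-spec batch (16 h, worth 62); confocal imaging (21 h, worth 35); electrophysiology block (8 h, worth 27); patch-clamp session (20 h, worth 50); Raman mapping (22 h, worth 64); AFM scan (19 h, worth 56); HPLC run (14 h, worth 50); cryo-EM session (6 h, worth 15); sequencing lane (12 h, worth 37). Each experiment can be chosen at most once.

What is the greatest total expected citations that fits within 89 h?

284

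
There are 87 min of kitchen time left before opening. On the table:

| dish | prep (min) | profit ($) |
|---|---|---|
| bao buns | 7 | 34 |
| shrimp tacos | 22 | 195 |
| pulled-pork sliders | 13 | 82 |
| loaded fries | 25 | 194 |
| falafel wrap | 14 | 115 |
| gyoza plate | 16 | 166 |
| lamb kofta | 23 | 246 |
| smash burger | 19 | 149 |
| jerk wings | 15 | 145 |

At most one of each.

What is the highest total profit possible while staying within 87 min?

Ranking by ratio (profit/min): lamb kofta 10.70, gyoza plate 10.38, jerk wings 9.67.
The ratio heuristic lands on bao buns + shrimp tacos + gyoza plate + lamb kofta + jerk wings (786) but leaves 4 min idle.
The 29 min tied up in bao buns and shrimp tacos is better spent on falafel wrap + smash burger — total rises to 821 (87 min).
Nothing else within 87 min beats 821.

821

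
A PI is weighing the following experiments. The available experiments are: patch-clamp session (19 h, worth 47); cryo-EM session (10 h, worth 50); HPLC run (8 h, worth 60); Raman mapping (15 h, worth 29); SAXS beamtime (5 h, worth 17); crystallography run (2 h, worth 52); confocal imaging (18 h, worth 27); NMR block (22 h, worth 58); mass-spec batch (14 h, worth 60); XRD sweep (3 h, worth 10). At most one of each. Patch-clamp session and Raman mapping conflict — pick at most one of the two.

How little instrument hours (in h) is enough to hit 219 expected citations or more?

34

Look for the lowest-instrument combination reaching 219.
Taking cryo-EM session + HPLC run + crystallography run + mass-spec batch gives 222 (≥ 219) for 34 h.
Any bundle with less than 34 h falls short of 219.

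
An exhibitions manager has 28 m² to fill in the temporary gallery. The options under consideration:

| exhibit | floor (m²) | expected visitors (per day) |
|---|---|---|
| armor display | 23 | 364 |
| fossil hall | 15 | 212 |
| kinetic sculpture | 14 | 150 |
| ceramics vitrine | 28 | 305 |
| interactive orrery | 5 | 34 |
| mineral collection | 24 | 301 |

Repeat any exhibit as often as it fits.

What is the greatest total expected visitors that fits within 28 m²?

398

The ratio ordering already packs tightly: armor display + interactive orrery, 28 m², 398.
Every other selection either busts 28 m² or fails to beat 398.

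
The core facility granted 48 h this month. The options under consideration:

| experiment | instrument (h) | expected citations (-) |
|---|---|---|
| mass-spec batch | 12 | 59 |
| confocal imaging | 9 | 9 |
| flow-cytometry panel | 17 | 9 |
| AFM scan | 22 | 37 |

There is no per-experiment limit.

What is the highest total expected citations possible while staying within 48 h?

236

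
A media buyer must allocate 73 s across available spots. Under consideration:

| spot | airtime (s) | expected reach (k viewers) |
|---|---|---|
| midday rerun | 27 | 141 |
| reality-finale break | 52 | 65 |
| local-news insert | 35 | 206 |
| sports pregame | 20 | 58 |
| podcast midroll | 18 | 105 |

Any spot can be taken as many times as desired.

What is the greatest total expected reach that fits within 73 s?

420

Filling by ratio: 2×local-news insert for 412, with 3 s left unused.
The 70 s tied up in 2×local-news insert is better spent on 4×podcast midroll — total rises to 420 (72 s).
Nothing else within 73 s beats 420.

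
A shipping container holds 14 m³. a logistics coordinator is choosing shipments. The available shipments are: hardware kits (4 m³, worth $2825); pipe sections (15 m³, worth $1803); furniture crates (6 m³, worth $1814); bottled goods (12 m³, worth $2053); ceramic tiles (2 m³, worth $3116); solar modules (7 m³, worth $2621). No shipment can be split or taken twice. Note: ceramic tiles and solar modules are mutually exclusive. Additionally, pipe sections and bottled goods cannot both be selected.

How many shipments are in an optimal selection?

3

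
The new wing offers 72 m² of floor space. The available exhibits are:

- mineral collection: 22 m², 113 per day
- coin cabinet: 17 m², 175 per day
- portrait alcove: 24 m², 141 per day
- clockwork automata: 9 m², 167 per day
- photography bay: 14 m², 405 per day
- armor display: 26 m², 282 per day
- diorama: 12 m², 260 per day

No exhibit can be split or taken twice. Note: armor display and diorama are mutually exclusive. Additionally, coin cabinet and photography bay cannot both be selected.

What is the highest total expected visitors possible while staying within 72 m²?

973

Density check — photography bay 28.93, diorama 21.67, clockwork automata 18.56 are the best per m².
Taking portrait alcove + clockwork automata + photography bay + diorama: 59 m² used, 973 in expected visitors.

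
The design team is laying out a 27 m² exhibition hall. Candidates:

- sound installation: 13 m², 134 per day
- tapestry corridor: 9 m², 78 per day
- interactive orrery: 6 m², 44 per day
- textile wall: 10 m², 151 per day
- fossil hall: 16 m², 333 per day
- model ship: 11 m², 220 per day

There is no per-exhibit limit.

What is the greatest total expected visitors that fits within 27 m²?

Density check — fossil hall 20.81, model ship 20.00, textile wall 15.10, sound installation 10.31 are the best per m².
Best packing: fossil hall + model ship — 27 m², 553 total.
Every other selection either busts 27 m² or fails to beat 553.

553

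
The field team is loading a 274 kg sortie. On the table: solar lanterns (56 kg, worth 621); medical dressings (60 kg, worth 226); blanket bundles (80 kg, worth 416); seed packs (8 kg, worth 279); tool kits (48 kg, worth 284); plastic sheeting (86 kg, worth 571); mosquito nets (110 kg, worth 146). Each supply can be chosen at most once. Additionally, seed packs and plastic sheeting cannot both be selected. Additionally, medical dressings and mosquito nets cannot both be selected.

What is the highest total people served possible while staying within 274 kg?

1892

Solar lanterns + blanket bundles + tool kits + plastic sheeting uses 270 of the 274 kg and totals 1892.
Next best is solar lanterns + medical dressings + blanket bundles + seed packs + tool kits at 1826 (252 kg) — short by 66.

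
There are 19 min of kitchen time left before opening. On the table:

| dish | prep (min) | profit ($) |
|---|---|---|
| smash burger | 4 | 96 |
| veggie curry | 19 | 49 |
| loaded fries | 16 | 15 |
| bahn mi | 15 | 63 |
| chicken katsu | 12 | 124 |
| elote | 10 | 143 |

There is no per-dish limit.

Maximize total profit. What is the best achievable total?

Best packing: 4×smash burger — 16 min, 384 total.
That's the maximum — no swap from here does better than 384.

384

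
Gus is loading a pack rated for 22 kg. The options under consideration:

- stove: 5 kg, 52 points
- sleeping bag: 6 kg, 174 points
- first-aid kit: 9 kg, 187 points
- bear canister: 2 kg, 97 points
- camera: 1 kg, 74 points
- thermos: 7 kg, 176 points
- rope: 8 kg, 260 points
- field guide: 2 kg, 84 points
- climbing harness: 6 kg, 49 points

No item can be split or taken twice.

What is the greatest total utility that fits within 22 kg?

Taking the top-ratio items first gives sleeping bag + bear canister + camera + rope + field guide for 689 (19 kg).
Dropping sleeping bag frees 6 kg; slotting in first-aid kit (9 kg) lifts the total to 702 at 22 kg.
Runner-up bear canister + camera + thermos + rope + field guide tops out at 691.

702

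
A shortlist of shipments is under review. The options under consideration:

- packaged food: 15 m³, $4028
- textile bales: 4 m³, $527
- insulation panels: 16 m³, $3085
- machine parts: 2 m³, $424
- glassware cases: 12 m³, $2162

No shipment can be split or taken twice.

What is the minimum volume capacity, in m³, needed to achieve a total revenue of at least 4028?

Look for the lowest-volume combination reaching 4028.
Taking packaged food gives 4028 (≥ 4028) for 15 m³.
Any bundle with less than 15 m³ falls short of 4028.

15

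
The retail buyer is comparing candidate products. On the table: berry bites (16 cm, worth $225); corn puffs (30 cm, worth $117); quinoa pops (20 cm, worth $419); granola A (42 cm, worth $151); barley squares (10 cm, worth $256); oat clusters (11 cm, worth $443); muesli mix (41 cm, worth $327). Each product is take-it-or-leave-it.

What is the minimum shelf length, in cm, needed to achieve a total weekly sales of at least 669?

21

Look for the lowest-shelf combination reaching 669.
barley squares + oat clusters reaches 699 using 21 cm.
Any bundle with less than 21 cm falls short of 669.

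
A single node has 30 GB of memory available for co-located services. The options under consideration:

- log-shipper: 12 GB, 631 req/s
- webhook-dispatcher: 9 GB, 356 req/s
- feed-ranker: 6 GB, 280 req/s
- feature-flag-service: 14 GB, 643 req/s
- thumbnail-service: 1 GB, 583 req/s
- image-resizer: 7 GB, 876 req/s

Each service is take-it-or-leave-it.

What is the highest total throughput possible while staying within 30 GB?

By throughput per GB: thumbnail-service 583.00, image-resizer 125.14, log-shipper 52.58 lead.
Greedy by ratio would take log-shipper + feed-ranker + thumbnail-service + image-resizer: 26 GB used, total 2370.
Replace feed-ranker with webhook-dispatcher: the trade gains 76 net, giving 2446 at 29 GB.
Runner-up feed-ranker + feature-flag-service + thumbnail-service + image-resizer tops out at 2382.

2446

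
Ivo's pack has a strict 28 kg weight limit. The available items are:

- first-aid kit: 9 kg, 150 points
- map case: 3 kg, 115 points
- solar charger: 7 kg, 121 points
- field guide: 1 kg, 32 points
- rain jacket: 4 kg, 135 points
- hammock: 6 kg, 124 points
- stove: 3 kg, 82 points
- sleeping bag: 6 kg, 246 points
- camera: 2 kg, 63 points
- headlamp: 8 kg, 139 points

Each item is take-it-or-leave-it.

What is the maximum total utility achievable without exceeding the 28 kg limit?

823

The ratio heuristic lands on map case + field guide + rain jacket + hammock + stove + sleeping bag + camera (797) but leaves 3 kg idle.
Replace hammock with first-aid kit: the trade gains 26 net, giving 823 at 28 kg.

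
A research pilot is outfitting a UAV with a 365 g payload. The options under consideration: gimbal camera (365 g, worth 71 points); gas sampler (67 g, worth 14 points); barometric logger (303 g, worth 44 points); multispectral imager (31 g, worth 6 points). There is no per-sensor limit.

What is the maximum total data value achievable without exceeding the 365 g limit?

Greedy by ratio would take 5×gas sampler: 335 g used, total 70.
Dropping gas sampler frees 67 g; slotting in 3×multispectral imager (93 g) lifts the total to 74 at 361 g.
The spare 4 g is too small for any remaining sensor, and no exchange beats 74.

74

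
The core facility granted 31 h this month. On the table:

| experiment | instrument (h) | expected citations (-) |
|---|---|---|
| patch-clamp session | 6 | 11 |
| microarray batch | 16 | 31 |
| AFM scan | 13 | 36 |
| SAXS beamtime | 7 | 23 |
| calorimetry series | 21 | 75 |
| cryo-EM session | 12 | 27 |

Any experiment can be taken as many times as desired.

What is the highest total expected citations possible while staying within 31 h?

The ratio ordering already packs tightly: SAXS beamtime + calorimetry series, 28 h, 98.

98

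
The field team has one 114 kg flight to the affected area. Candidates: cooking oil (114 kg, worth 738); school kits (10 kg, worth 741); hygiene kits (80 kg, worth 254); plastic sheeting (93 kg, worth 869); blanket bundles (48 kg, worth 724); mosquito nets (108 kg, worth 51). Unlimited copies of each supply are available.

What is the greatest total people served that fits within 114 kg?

8151

The ratio ordering already packs tightly: 11×school kits, 110 kg, 8151.
The spare 4 kg is too small for any remaining supply, and no exchange beats 8151.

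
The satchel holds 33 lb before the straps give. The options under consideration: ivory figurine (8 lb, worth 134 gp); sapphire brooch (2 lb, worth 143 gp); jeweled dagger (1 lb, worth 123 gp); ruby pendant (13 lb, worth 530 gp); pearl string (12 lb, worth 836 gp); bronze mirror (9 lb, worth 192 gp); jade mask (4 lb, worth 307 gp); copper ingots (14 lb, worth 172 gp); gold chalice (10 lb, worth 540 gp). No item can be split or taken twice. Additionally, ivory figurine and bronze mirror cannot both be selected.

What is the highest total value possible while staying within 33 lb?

The ratio ordering already packs tightly: sapphire brooch + jeweled dagger + pearl string + jade mask + gold chalice, 29 lb, 1949.

1949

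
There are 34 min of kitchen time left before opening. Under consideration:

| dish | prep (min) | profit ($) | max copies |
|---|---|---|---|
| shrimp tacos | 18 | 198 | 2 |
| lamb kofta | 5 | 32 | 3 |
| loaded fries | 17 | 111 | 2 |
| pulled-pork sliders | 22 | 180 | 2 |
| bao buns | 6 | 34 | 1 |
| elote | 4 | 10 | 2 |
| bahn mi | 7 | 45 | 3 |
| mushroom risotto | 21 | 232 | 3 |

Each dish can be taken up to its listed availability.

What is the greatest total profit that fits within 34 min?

311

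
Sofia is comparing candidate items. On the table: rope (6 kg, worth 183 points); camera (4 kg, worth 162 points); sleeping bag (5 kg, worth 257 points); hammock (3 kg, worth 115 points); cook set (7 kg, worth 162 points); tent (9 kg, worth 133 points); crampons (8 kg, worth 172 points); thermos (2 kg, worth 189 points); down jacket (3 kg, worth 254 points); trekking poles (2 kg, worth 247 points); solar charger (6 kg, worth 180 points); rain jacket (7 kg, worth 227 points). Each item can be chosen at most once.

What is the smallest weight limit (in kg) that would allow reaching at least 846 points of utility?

Minimise kg subject to total utility ≥ 846.
camera + thermos + down jacket + trekking poles reaches 852 using 11 kg.
No combination under 11 kg hits 846.

11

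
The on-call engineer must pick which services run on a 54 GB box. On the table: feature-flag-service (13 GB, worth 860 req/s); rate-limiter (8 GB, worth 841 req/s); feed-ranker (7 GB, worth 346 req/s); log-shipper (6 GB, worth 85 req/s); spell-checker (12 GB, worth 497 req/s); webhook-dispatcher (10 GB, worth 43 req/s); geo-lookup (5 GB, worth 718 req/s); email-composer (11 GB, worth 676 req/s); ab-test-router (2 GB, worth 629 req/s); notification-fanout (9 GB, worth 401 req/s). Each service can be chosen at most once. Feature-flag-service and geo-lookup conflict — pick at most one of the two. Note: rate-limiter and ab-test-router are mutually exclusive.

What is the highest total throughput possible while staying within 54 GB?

Ranking by ratio (throughput/GB): ab-test-router 314.50, geo-lookup 143.60, rate-limiter 105.12, feature-flag-service 66.15.
Rate-limiter + feed-ranker + spell-checker + geo-lookup + email-composer + notification-fanout uses 52 of the 54 GB and totals 3479.
Next best is feature-flag-service + feed-ranker + spell-checker + email-composer + ab-test-router + notification-fanout at 3409 (54 GB) — short by 70.

3479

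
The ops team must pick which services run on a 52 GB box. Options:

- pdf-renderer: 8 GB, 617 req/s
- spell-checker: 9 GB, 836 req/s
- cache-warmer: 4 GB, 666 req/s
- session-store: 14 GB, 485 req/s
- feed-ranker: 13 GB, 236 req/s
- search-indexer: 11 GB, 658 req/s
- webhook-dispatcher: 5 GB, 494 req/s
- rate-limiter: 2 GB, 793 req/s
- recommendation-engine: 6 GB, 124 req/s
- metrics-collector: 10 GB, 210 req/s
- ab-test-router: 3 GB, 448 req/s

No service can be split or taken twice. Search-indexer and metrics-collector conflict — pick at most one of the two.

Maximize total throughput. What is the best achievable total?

Best packing: pdf-renderer + spell-checker + cache-warmer + search-indexer + webhook-dispatcher + rate-limiter + recommendation-engine + ab-test-router — 48 GB, 4636 total.

4636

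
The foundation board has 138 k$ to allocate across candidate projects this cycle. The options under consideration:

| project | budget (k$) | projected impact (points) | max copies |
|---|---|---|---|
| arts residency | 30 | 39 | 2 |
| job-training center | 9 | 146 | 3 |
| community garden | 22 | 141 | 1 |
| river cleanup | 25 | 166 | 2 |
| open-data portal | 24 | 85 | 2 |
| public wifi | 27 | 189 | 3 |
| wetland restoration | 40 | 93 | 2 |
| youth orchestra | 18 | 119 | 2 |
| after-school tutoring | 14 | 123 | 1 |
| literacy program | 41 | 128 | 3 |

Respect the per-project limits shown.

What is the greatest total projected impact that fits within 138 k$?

1224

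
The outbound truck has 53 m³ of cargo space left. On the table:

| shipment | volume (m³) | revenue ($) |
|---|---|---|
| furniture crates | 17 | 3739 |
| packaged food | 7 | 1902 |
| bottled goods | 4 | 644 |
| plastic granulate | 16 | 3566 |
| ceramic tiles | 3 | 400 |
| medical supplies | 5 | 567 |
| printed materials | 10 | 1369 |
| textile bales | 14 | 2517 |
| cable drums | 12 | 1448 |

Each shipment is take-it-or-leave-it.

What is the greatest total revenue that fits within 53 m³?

The ratio heuristic lands on furniture crates + packaged food + bottled goods + plastic granulate + ceramic tiles + medical supplies (10818) but leaves 1 m³ idle.
The 9 m³ tied up in bottled goods and medical supplies is better spent on printed materials — total rises to 10976 (53 m³).
The closest alternative, furniture crates + packaged food + bottled goods + plastic granulate + ceramic tiles + medical supplies, reaches only 10818.

10976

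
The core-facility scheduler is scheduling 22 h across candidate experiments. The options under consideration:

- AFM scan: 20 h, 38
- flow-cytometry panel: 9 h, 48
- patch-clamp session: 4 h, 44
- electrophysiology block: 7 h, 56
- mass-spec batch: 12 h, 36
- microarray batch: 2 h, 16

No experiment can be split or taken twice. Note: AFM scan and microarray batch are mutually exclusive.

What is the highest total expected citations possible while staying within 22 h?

164

By expected citations per h: patch-clamp session 11.00, electrophysiology block 8.00, microarray batch 8.00 lead.
Taking flow-cytometry panel + patch-clamp session + electrophysiology block + microarray batch: 22 h used, 164 in expected citations.
The closest alternative, flow-cytometry panel + patch-clamp session + electrophysiology block, reaches only 148.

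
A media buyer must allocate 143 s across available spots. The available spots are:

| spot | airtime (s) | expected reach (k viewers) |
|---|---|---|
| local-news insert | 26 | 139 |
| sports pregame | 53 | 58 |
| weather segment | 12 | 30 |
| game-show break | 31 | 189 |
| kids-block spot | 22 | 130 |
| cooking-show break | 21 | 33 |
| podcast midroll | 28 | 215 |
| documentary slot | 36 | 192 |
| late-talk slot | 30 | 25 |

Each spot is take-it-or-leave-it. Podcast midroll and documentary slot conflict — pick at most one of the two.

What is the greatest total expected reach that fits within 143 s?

736

Taking local-news insert + weather segment + game-show break + kids-block spot + cooking-show break + podcast midroll: 140 s used, 736 in expected reach.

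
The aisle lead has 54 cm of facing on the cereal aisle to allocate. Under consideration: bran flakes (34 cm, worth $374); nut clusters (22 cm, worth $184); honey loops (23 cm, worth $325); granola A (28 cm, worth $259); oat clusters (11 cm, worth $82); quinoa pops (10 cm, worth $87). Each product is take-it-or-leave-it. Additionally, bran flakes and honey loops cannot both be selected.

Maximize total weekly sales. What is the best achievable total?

Ranking by ratio (weekly sales/cm): honey loops 14.13, bran flakes 11.00, granola A 9.25, quinoa pops 8.70.
The ratio ordering already packs tightly: honey loops + granola A, 51 cm, 584.
Next best is nut clusters + honey loops at 509 (45 cm) — short by 75.

584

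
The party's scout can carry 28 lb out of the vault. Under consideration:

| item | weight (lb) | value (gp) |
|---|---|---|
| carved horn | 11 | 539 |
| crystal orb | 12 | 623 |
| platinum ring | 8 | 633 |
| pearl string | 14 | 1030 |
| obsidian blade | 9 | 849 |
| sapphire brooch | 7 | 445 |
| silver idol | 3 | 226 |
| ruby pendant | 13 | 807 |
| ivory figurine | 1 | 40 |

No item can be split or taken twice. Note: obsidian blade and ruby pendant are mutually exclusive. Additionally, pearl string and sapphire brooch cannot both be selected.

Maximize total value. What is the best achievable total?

2193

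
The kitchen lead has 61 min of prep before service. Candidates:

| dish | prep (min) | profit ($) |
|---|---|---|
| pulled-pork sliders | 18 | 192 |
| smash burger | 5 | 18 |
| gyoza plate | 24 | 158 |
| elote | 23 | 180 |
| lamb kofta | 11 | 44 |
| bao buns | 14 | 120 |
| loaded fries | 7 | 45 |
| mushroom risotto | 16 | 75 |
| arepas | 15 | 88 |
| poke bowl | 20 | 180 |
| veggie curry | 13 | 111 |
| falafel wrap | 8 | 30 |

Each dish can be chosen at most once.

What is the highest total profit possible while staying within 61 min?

552

Ranking by ratio (profit/min): pulled-pork sliders 10.67, poke bowl 9.00, bao buns 8.57.
Greedy by ratio would take pulled-pork sliders + bao buns + loaded fries + poke bowl: 59 min used, total 537.
Dropping bao buns and loaded fries frees 21 min; slotting in elote (23 min) lifts the total to 552 at 61 min.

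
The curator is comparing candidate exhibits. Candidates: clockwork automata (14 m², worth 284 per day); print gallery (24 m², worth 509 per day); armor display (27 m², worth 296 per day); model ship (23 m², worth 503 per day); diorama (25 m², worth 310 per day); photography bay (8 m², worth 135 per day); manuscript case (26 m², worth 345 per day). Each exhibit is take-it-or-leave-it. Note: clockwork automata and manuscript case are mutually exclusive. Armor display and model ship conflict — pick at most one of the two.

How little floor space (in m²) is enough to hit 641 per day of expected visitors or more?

32

Need the lightest bundle worth ≥ 641.
Taking print gallery + photography bay gives 644 (≥ 641) for 32 m².
Below 32 m² the best achievable stays under 641.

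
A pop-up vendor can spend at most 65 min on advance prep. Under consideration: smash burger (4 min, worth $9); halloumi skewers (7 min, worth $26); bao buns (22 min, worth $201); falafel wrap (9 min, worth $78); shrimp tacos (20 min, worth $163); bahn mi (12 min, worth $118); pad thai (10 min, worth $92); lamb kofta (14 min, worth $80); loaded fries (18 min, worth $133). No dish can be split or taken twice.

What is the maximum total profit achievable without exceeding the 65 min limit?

574

Greedy by ratio would take smash burger + halloumi skewers + bao buns + falafel wrap + bahn mi + pad thai: 64 min used, total 524.
Replace smash burger and halloumi skewers and falafel wrap with shrimp tacos: the trade gains 50 net, giving 574 at 64 min.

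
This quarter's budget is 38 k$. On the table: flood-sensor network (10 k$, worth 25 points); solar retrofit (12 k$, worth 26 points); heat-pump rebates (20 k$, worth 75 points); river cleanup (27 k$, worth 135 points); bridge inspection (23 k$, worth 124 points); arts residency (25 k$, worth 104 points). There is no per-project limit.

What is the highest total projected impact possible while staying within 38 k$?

160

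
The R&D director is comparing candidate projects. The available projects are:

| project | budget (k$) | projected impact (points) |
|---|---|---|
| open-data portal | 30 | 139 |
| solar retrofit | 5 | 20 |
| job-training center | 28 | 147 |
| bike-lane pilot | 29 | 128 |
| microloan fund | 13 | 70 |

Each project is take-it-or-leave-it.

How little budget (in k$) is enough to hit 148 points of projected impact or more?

33

Need the lightest bundle worth ≥ 148.
solar retrofit + job-training center: 167 projected impact at 33 k$.
Below 33 k$ the best achievable stays under 148.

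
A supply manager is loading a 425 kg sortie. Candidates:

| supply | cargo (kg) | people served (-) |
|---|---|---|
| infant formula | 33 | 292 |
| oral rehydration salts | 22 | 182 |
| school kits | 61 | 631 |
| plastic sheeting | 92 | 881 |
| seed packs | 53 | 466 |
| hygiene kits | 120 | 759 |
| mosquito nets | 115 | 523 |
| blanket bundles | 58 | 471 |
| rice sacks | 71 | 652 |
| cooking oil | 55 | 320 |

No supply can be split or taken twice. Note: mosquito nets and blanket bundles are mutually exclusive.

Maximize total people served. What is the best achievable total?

3713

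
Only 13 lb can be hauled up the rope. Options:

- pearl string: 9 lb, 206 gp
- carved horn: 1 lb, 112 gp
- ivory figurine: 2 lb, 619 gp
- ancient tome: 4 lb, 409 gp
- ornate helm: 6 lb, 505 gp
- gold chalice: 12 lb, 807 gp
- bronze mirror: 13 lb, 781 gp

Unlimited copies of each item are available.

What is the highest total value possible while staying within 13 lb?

3826

Best packing: carved horn + 6×ivory figurine — 13 lb, 3826 total.
No other feasible combination exceeds 3826.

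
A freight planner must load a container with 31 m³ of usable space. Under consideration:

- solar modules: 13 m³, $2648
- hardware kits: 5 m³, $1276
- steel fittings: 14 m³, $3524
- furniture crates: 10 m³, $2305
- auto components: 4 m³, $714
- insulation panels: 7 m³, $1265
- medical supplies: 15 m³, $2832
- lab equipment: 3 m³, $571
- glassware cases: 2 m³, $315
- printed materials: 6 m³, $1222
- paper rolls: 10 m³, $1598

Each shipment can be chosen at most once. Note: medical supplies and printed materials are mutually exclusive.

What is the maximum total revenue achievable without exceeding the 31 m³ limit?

7420

Ranking by ratio (revenue/m³): hardware kits 255.20, steel fittings 251.71, furniture crates 230.50, solar modules 203.69.
Taking hardware kits + steel fittings + furniture crates + glassware cases: 31 m³ used, 7420 in revenue.
That's the maximum — no feasible swap from here does better than 7420.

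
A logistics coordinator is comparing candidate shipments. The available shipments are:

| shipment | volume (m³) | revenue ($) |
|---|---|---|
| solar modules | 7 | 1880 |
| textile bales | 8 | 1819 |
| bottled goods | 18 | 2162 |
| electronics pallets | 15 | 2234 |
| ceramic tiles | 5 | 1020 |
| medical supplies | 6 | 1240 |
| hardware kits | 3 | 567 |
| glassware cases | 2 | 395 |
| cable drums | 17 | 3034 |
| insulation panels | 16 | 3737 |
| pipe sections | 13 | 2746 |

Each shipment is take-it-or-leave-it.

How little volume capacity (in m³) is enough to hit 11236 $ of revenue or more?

50

Look for the lowest-volume combination reaching 11236.
solar modules + textile bales + medical supplies + insulation panels + pipe sections: 11422 revenue at 50 m³.
No combination under 50 m³ hits 11236.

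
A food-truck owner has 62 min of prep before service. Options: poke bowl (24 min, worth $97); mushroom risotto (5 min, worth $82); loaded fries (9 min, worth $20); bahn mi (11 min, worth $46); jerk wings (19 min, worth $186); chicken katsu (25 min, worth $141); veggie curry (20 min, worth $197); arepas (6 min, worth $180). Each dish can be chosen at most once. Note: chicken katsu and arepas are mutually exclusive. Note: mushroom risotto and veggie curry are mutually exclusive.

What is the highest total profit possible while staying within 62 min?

By profit per min: arepas 30.00, mushroom risotto 16.40, veggie curry 9.85, jerk wings 9.79 lead.
Taking bahn mi + jerk wings + veggie curry + arepas: 56 min used, 609 in profit.
Next best is loaded fries + jerk wings + veggie curry + arepas at 583 (54 min) — short by 26.

609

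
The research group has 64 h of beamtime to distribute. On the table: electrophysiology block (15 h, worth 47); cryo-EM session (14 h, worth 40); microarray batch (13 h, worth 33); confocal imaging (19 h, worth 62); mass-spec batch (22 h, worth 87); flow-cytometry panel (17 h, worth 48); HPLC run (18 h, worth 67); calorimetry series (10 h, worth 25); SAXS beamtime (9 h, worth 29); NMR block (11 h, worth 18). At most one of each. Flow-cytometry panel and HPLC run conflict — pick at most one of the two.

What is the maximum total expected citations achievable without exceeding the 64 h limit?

230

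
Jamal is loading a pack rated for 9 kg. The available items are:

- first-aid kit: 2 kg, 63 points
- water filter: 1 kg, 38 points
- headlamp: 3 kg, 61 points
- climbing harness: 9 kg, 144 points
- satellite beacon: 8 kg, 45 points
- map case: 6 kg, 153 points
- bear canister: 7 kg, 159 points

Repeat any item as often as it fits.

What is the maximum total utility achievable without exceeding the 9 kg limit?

342

9×water filter uses 9 of the 9 kg and totals 342.
That's the maximum — no swap from here does better than 342.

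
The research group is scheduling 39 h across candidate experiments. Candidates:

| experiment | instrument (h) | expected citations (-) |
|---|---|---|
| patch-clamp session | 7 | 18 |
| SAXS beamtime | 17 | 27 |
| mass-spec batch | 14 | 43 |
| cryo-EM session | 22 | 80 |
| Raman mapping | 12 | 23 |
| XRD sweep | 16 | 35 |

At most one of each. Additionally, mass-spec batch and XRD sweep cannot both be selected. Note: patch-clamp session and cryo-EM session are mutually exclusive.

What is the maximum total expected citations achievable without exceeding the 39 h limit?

Taking mass-spec batch + cryo-EM session: 36 h used, 123 in expected citations.
Next best is cryo-EM session + XRD sweep at 115 (38 h) — short by 8.

123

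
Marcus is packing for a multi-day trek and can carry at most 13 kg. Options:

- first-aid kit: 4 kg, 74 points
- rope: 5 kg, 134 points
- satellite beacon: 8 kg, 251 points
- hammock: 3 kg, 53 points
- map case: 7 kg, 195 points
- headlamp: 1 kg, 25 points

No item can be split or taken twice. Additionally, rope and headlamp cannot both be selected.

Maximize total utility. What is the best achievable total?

385

Ranking by ratio (utility/kg): satellite beacon 31.38, map case 27.86, rope 26.80, headlamp 25.00.
The ratio ordering already packs tightly: rope + satellite beacon, 13 kg, 385.
The closest alternative, first-aid kit + satellite beacon + headlamp, reaches only 350.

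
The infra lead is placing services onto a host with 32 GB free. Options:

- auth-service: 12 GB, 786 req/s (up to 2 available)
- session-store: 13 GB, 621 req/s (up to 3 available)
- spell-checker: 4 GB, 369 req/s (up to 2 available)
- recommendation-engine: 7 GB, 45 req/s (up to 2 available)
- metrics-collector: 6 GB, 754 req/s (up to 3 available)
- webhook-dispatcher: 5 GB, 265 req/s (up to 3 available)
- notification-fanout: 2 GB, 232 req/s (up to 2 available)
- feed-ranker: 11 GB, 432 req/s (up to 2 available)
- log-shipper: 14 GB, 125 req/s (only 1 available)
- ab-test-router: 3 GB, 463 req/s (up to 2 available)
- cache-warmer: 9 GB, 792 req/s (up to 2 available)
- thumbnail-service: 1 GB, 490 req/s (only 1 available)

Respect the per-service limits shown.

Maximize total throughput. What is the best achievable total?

4279

By throughput per GB: thumbnail-service 490.00, ab-test-router 154.33, metrics-collector 125.67, notification-fanout 116.00 lead.
The ratio heuristic lands on 3×metrics-collector + 2×notification-fanout + 2×ab-test-router + thumbnail-service (4142) but leaves 3 GB idle.
The 2 GB tied up in notification-fanout is better spent on spell-checker — total rises to 4279 (31 GB).
That's the maximum — no swap from here does better than 4279.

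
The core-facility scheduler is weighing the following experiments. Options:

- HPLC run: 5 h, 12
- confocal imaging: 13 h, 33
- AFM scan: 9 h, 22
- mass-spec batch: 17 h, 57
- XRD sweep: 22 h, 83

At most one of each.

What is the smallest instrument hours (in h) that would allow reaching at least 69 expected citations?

Look for the lowest-instrument combination reaching 69.
HPLC run + mass-spec batch reaches 69 using 22 h.
No combination under 22 h hits 69.

22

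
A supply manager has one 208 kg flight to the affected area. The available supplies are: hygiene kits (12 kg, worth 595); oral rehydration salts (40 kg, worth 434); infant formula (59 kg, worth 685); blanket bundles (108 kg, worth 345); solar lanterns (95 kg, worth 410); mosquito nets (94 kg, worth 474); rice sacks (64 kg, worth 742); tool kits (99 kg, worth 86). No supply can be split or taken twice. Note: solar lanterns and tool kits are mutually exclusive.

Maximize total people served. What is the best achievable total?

Best packing: hygiene kits + oral rehydration salts + infant formula + rice sacks — 175 kg, 2456 total.

2456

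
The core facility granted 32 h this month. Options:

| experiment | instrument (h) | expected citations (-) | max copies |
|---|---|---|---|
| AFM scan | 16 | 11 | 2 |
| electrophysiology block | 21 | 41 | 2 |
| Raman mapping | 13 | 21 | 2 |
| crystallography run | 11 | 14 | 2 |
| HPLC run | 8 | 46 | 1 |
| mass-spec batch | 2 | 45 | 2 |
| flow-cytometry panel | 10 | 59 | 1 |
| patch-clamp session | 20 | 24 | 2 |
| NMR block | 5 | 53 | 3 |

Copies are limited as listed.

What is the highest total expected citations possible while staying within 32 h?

308

Ranking by ratio (expected citations/h): mass-spec batch 22.50, NMR block 10.60, flow-cytometry panel 5.90.
2×mass-spec batch + flow-cytometry panel + 3×NMR block uses 29 of the 32 h and totals 308.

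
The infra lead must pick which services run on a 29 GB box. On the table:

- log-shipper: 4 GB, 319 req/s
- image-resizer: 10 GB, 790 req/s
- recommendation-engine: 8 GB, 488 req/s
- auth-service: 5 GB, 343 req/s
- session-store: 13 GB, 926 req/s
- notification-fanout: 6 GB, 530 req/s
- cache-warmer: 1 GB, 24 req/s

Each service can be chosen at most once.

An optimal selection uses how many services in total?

3

Optimal total is 2246.
For example image-resizer + session-store + notification-fanout achieves it, using 29 GB.
Every optimal selection uses 3 services.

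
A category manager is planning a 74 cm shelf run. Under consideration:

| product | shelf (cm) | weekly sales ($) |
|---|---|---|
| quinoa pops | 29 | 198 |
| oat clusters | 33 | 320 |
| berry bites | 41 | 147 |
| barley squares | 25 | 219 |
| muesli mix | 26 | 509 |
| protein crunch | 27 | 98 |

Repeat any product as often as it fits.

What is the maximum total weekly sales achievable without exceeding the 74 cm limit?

1018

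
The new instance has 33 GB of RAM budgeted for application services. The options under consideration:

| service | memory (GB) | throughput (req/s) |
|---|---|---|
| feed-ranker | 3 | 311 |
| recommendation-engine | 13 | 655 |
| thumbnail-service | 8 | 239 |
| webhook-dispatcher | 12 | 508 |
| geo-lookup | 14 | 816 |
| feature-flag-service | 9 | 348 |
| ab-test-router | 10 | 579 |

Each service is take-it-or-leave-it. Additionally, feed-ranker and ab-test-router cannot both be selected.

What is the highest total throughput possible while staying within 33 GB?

Feed-ranker + recommendation-engine + geo-lookup uses 30 of the 33 GB and totals 1782.
No other feasible combination exceeds 1782.

1782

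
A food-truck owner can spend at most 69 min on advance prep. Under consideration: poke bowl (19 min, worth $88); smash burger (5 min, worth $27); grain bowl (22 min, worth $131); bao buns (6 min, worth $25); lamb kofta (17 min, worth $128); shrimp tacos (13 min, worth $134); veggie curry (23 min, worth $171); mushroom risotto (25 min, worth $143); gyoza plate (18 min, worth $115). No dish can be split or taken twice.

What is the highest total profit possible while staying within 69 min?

488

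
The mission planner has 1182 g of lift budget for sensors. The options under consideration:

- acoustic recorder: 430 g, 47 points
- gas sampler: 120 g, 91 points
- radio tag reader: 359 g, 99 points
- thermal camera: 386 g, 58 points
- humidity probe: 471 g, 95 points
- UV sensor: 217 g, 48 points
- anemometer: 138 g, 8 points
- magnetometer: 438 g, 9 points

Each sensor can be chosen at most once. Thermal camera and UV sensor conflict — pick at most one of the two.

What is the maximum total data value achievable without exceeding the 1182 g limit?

The ratio ordering already packs tightly: gas sampler + radio tag reader + humidity probe + UV sensor, 1167 g, 333.
Next best is gas sampler + radio tag reader + humidity probe + anemometer at 293 (1088 g) — short by 40.

333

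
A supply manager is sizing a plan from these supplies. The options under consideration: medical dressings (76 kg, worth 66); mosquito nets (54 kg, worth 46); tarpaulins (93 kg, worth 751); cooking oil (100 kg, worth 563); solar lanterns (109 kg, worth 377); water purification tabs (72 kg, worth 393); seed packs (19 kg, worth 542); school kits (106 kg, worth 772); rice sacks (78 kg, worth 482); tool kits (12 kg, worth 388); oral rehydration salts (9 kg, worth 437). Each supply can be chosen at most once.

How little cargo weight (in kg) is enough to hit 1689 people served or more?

Look for the lowest-cargo combination reaching 1689.
Taking water purification tabs + seed packs + tool kits + oral rehydration salts gives 1760 (≥ 1689) for 112 kg.
Any bundle with less than 112 kg falls short of 1689.

112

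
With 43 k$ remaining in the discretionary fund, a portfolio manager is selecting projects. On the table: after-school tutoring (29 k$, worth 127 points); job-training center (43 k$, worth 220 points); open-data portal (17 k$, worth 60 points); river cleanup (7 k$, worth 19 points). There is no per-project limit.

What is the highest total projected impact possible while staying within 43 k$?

220

Ranking by ratio (projected impact/k$): job-training center 5.12, after-school tutoring 4.38, open-data portal 3.53.
The ratio ordering already packs tightly: job-training center, 43 k$, 220.
No other feasible combination exceeds 220.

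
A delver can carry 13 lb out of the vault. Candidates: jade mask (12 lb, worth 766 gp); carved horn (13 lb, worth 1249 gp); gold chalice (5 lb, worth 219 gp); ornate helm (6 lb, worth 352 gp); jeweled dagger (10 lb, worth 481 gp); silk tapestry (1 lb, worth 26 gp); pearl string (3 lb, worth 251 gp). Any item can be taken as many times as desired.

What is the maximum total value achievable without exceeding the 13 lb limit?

1249

Carved horn uses 13 of the 13 lb and totals 1249.
No other feasible combination exceeds 1249.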